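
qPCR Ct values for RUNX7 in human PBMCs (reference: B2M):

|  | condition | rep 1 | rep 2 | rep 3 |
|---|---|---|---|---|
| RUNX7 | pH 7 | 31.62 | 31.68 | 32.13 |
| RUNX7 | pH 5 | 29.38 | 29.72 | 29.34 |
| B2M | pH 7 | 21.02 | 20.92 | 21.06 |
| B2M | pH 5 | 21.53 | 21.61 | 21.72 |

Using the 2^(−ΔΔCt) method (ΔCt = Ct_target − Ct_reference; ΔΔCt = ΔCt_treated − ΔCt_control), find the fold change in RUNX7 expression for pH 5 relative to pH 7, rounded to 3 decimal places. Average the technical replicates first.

Mean Ct: RUNX7 pH 7 31.810; RUNX7 pH 5 29.480; B2M pH 7 21.000; B2M pH 5 21.620
ΔCt(pH 7) = 31.810 − 21.000 = 10.810
ΔCt(pH 5) = 29.480 − 21.620 = 7.860
ΔΔCt = 7.860 − 10.810 = -2.950
Fold change = 2^(−(-2.950)) = 2^2.950 = 7.7275

7.727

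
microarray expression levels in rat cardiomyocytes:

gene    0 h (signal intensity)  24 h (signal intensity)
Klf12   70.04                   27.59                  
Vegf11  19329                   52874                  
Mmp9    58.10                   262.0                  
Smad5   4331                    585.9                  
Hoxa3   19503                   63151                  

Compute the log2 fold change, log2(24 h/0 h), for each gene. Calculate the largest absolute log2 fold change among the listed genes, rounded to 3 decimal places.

2.886

log2(27.59/70.04) = -1.344  (Klf12)
log2(52874/19329) = 1.452  (Vegf11)
log2(262.0/58.10) = 2.173  (Mmp9)
log2(585.9/4331) = -2.886  (Smad5)
log2(63151/19503) = 1.695  (Hoxa3)
The largest magnitude belongs to Smad5.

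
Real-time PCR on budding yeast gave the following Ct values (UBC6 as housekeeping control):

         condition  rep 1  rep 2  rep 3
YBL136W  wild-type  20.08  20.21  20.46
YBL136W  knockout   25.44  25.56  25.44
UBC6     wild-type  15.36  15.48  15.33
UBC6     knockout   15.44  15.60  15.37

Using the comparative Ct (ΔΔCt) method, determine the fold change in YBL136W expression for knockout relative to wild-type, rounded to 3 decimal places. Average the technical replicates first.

Mean Ct: YBL136W wild-type 20.250; YBL136W knockout 25.480; UBC6 wild-type 15.390; UBC6 knockout 15.470
ΔCt(wild-type) = 20.250 − 15.390 = 4.860
ΔCt(knockout) = 25.480 − 15.470 = 10.010
ΔΔCt = 10.010 − 4.860 = 5.150
Fold change = 2^(−5.150) = 0.0282

0.028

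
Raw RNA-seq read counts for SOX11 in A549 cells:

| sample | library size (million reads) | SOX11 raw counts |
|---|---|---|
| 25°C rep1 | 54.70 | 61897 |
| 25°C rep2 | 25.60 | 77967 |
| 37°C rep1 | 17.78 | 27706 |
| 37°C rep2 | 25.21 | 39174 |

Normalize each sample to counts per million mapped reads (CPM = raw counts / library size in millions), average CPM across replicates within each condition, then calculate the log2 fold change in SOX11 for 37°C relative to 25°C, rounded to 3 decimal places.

CPM(25°C rep1) = 61897 / 54.70 = 1131.5722
CPM(25°C rep2) = 77967 / 25.60 = 3045.5859
CPM(37°C rep1) = 27706 / 17.78 = 1558.2677
CPM(37°C rep2) = 39174 / 25.21 = 1553.9072
mean CPM(25°C) = 2088.5791; mean CPM(37°C) = 1556.0874
Fold change = 1556.0874 / 2088.5791 = 0.74505
log2(0.74505) = -0.4246

-0.425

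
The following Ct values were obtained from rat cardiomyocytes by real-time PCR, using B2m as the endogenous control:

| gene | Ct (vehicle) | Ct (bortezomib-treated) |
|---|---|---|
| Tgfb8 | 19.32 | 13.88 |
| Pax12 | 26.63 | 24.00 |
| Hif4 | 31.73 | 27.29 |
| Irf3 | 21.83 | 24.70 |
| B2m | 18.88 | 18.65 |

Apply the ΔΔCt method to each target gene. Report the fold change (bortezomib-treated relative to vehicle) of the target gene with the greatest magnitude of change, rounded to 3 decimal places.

37.014

Tgfb8: ΔΔCt = (13.88−18.65) − (19.32−18.88) = -4.77 − 0.44 = -5.21; fold change = 2^5.21 = 37.014
Pax12: ΔΔCt = (24.00−18.65) − (26.63−18.88) = 5.35 − 7.75 = -2.40; fold change = 2^2.40 = 5.278
Hif4: ΔΔCt = (27.29−18.65) − (31.73−18.88) = 8.64 − 12.85 = -4.21; fold change = 2^4.21 = 18.507
Irf3: ΔΔCt = (24.70−18.65) − (21.83−18.88) = 6.05 − 2.95 = 3.10; fold change = 2^-3.10 = 0.117
Tgfb8 has the largest |ΔΔCt| = 5.21.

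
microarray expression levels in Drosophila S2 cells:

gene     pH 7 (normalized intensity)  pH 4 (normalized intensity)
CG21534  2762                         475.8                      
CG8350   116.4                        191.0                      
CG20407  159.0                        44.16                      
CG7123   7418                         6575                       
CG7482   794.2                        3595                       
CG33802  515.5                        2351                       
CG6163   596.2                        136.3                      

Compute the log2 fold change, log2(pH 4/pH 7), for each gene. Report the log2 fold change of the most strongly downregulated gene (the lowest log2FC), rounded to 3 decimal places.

-2.537

log2(475.8/2762) = -2.537  (CG21534)
log2(191.0/116.4) = 0.714  (CG8350)
log2(44.16/159.0) = -1.848  (CG20407)
log2(6575/7418) = -0.174  (CG7123)
log2(3595/794.2) = 2.178  (CG7482)
log2(2351/515.5) = 2.189  (CG33802)
log2(136.3/596.2) = -2.129  (CG6163)
CG21534 is most strongly downregulated.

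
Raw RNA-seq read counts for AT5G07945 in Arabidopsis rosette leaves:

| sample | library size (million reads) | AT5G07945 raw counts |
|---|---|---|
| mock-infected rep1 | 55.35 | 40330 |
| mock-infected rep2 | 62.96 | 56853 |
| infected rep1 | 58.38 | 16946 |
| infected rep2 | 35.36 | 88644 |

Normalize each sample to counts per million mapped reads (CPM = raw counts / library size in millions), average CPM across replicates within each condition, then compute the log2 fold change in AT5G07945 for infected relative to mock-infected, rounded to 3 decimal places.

CPM(mock-infected rep1) = 40330 / 55.35 = 728.6360
CPM(mock-infected rep2) = 56853 / 62.96 = 903.0019
CPM(infected rep1) = 16946 / 58.38 = 290.2706
CPM(infected rep2) = 88644 / 35.36 = 2506.9005
mean CPM(mock-infected) = 815.8189; mean CPM(infected) = 1398.5855
Fold change = 1398.5855 / 815.8189 = 1.71433
log2(1.71433) = 0.7776

0.778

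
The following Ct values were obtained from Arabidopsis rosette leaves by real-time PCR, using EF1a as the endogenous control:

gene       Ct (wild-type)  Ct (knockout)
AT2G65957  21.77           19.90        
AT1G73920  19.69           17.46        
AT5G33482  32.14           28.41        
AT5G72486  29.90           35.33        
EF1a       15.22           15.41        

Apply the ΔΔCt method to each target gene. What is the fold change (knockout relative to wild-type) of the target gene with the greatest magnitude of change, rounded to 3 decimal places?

0.026

AT2G65957: ΔΔCt = (19.90−15.41) − (21.77−15.22) = 4.49 − 6.55 = -2.06; fold change = 2^2.06 = 4.170
AT1G73920: ΔΔCt = (17.46−15.41) − (19.69−15.22) = 2.05 − 4.47 = -2.42; fold change = 2^2.42 = 5.352
AT5G33482: ΔΔCt = (28.41−15.41) − (32.14−15.22) = 13.00 − 16.92 = -3.92; fold change = 2^3.92 = 15.137
AT5G72486: ΔΔCt = (35.33−15.41) − (29.90−15.22) = 19.92 − 14.68 = 5.24; fold change = 2^-5.24 = 0.026
AT5G72486 has the largest |ΔΔCt| = 5.24.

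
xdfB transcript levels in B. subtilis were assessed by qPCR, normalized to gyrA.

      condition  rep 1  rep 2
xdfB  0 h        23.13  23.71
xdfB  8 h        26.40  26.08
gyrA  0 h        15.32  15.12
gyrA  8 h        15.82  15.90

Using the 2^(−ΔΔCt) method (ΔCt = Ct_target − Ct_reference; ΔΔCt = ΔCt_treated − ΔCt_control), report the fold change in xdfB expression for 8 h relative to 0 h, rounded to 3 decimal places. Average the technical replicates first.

Mean Ct: xdfB 0 h 23.420; xdfB 8 h 26.240; gyrA 0 h 15.220; gyrA 8 h 15.860
ΔCt(0 h) = 23.420 − 15.220 = 8.200
ΔCt(8 h) = 26.240 − 15.860 = 10.380
ΔΔCt = 10.380 − 8.200 = 2.180
Fold change = 2^(−2.180) = 0.2207

0.221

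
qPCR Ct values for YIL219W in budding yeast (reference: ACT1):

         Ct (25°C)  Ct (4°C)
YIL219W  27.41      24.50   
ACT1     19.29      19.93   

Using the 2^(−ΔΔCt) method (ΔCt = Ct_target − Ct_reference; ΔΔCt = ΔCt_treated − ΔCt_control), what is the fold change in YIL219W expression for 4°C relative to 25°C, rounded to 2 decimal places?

ΔCt(25°C) = 27.410 − 19.290 = 8.120
ΔCt(4°C) = 24.500 − 19.930 = 4.570
ΔΔCt = 4.570 − 8.120 = -3.550
Fold change = 2^(−(-3.550)) = 2^3.550 = 11.713

11.71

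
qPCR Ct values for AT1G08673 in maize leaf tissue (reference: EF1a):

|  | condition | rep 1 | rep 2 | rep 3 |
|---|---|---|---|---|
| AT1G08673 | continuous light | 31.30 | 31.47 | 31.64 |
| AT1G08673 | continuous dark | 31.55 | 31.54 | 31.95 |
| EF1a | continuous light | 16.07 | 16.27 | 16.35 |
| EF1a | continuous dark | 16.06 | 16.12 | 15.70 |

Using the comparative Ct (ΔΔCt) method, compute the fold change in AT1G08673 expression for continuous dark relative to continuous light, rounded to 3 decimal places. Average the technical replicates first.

0.717

Mean Ct: AT1G08673 continuous light 31.470; AT1G08673 continuous dark 31.680; EF1a continuous light 16.230; EF1a continuous dark 15.960
ΔCt(continuous light) = 31.470 − 16.230 = 15.240
ΔCt(continuous dark) = 31.680 − 15.960 = 15.720
ΔΔCt = 15.720 − 15.240 = 0.480
Fold change = 2^(−0.480) = 0.7170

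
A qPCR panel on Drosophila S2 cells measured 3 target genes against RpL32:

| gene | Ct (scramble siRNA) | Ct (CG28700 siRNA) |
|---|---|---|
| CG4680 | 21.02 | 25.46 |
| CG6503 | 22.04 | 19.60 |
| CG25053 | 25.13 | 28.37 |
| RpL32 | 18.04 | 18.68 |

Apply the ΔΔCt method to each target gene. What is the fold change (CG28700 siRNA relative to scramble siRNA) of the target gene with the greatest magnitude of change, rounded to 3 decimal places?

CG4680: ΔΔCt = (25.46−18.68) − (21.02−18.04) = 6.78 − 2.98 = 3.80; fold change = 2^-3.80 = 0.072
CG6503: ΔΔCt = (19.60−18.68) − (22.04−18.04) = 0.92 − 4.00 = -3.08; fold change = 2^3.08 = 8.456
CG25053: ΔΔCt = (28.37−18.68) − (25.13−18.04) = 9.69 − 7.09 = 2.60; fold change = 2^-2.60 = 0.165
CG4680 has the largest |ΔΔCt| = 3.80.

0.072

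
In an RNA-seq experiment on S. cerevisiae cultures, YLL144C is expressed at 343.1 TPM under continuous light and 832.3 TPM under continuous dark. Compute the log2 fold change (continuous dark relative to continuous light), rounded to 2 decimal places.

1.28

Fold change = 832.3 / 343.1 = 2.4258
log2(2.4258) = 1.278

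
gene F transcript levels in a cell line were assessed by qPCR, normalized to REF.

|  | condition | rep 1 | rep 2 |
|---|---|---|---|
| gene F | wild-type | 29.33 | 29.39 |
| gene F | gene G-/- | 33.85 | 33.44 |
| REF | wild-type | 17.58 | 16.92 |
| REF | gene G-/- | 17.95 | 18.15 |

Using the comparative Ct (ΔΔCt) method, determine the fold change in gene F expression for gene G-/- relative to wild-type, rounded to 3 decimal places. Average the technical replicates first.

Mean Ct: gene F wild-type 29.360; gene F gene G-/- 33.645; REF wild-type 17.250; REF gene G-/- 18.050
ΔCt(wild-type) = 29.360 − 17.250 = 12.110
ΔCt(gene G-/-) = 33.645 − 18.050 = 15.595
ΔΔCt = 15.595 − 12.110 = 3.485
Fold change = 2^(−3.485) = 0.0893

0.089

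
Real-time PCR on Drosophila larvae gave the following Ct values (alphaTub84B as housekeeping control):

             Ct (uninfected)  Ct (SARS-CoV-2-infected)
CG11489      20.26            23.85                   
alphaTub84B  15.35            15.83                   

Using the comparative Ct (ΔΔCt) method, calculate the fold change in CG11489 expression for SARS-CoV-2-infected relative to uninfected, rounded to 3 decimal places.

ΔCt(uninfected) = 20.260 − 15.350 = 4.910
ΔCt(SARS-CoV-2-infected) = 23.850 − 15.830 = 8.020
ΔΔCt = 8.020 − 4.910 = 3.110
Fold change = 2^(−3.110) = 0.1158

0.116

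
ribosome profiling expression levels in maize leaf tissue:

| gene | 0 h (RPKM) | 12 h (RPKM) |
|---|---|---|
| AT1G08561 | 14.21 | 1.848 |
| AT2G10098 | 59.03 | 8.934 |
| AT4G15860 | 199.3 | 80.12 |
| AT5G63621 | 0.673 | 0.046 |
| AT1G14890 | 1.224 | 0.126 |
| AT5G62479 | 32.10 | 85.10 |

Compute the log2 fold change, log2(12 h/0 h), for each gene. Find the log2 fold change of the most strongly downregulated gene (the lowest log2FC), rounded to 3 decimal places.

-3.871

log2(1.848/14.21) = -2.943  (AT1G08561)
log2(8.934/59.03) = -2.724  (AT2G10098)
log2(80.12/199.3) = -1.315  (AT4G15860)
log2(0.046/0.673) = -3.871  (AT5G63621)
log2(0.126/1.224) = -3.280  (AT1G14890)
log2(85.10/32.10) = 1.407  (AT5G62479)
AT5G63621 is most strongly downregulated.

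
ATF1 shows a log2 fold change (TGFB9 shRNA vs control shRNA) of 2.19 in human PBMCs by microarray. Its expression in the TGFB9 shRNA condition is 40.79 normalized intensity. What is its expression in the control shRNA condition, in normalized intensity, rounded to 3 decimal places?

Fold change = 2^(2.19) = 4.5631
control shRNA expression = 40.79 / 4.5631 = 8.939

8.939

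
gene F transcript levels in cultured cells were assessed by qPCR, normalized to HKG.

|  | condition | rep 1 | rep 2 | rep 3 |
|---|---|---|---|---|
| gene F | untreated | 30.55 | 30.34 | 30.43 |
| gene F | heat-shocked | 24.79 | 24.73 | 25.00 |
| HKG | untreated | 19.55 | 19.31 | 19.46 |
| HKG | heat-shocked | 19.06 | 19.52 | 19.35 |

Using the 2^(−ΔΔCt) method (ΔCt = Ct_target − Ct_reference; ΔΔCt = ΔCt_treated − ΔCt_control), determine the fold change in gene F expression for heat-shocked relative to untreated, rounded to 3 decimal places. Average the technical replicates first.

Mean Ct: gene F untreated 30.440; gene F heat-shocked 24.840; HKG untreated 19.440; HKG heat-shocked 19.310
ΔCt(untreated) = 30.440 − 19.440 = 11.000
ΔCt(heat-shocked) = 24.840 − 19.310 = 5.530
ΔΔCt = 5.530 − 11.000 = -5.470
Fold change = 2^(−(-5.470)) = 2^5.470 = 44.3235

44.324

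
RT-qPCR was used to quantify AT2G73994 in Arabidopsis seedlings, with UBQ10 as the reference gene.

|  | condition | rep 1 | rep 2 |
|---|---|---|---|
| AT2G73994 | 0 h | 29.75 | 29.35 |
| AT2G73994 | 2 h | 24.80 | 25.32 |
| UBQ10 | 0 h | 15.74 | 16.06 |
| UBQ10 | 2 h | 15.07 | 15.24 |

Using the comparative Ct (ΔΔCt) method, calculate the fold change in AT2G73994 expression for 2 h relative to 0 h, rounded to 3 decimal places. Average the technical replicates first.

13.408

Mean Ct: AT2G73994 0 h 29.550; AT2G73994 2 h 25.060; UBQ10 0 h 15.900; UBQ10 2 h 15.155
ΔCt(0 h) = 29.550 − 15.900 = 13.650
ΔCt(2 h) = 25.060 − 15.155 = 9.905
ΔΔCt = 9.905 − 13.650 = -3.745
Fold change = 2^(−(-3.745)) = 2^3.745 = 13.4078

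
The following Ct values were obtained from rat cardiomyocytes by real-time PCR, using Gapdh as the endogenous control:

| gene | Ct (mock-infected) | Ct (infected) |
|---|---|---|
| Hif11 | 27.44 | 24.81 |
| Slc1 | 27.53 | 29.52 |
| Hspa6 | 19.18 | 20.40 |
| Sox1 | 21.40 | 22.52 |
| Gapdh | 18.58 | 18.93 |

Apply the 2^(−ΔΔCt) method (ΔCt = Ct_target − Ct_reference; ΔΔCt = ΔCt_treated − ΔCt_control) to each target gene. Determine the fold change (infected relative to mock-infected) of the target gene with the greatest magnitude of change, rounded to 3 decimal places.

Hif11: ΔΔCt = (24.81−18.93) − (27.44−18.58) = 5.88 − 8.86 = -2.98; fold change = 2^2.98 = 7.890
Slc1: ΔΔCt = (29.52−18.93) − (27.53−18.58) = 10.59 − 8.95 = 1.64; fold change = 2^-1.64 = 0.321
Hspa6: ΔΔCt = (20.40−18.93) − (19.18−18.58) = 1.47 − 0.60 = 0.87; fold change = 2^-0.87 = 0.547
Sox1: ΔΔCt = (22.52−18.93) − (21.40−18.58) = 3.59 − 2.82 = 0.77; fold change = 2^-0.77 = 0.586
Hif11 has the largest |ΔΔCt| = 2.98.

7.890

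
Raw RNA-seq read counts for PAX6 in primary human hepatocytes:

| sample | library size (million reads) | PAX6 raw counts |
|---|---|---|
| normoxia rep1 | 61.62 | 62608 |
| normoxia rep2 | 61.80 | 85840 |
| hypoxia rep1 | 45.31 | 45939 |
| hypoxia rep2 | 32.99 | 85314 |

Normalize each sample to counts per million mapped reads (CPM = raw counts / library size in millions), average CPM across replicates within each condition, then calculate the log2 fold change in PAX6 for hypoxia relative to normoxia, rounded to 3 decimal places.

CPM(normoxia rep1) = 62608 / 61.62 = 1016.0338
CPM(normoxia rep2) = 85840 / 61.80 = 1388.9968
CPM(hypoxia rep1) = 45939 / 45.31 = 1013.8821
CPM(hypoxia rep2) = 85314 / 32.99 = 2586.0564
mean CPM(normoxia) = 1202.5153; mean CPM(hypoxia) = 1799.9693
Fold change = 1799.9693 / 1202.5153 = 1.49684
log2(1.49684) = 0.5819

0.582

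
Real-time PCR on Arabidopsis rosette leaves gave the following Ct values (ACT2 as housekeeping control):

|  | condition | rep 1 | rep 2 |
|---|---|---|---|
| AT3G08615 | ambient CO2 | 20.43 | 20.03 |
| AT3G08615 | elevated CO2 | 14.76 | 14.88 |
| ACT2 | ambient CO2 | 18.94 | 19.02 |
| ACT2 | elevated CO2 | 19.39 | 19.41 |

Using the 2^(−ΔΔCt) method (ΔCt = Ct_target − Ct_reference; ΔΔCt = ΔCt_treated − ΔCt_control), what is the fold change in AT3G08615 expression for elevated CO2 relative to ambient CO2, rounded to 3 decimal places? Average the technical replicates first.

56.886

Mean Ct: AT3G08615 ambient CO2 20.230; AT3G08615 elevated CO2 14.820; ACT2 ambient CO2 18.980; ACT2 elevated CO2 19.400
ΔCt(ambient CO2) = 20.230 − 18.980 = 1.250
ΔCt(elevated CO2) = 14.820 − 19.400 = -4.580
ΔΔCt = -4.580 − 1.250 = -5.830
Fold change = 2^(−(-5.830)) = 2^5.830 = 56.8859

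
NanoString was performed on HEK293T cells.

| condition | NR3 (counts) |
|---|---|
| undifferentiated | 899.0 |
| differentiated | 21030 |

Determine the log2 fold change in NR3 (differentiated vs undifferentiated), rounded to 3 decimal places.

4.548

Fold change = 21030 / 899.0 = 23.3927
log2(23.3927) = 4.5480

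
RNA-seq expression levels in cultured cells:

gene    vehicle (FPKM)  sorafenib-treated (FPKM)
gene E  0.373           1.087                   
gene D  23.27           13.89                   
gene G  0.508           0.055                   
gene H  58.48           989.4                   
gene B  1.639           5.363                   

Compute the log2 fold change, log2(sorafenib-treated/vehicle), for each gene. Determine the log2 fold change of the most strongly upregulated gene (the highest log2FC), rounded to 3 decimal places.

log2(1.087/0.373) = 1.543  (gene E)
log2(13.89/23.27) = -0.744  (gene D)
log2(0.055/0.508) = -3.207  (gene G)
log2(989.4/58.48) = 4.081  (gene H)
log2(5.363/1.639) = 1.710  (gene B)
gene H is most strongly upregulated.

4.081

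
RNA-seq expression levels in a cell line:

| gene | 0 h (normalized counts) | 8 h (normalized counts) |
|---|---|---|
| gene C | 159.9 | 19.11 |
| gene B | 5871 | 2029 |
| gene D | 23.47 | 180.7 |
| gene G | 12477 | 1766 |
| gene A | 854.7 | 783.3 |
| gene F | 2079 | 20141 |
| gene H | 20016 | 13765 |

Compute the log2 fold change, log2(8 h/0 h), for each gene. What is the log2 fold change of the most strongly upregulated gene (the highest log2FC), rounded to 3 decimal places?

3.276

log2(19.11/159.9) = -3.065  (gene C)
log2(2029/5871) = -1.533  (gene B)
log2(180.7/23.47) = 2.945  (gene D)
log2(1766/12477) = -2.821  (gene G)
log2(783.3/854.7) = -0.126  (gene A)
log2(20141/2079) = 3.276  (gene F)
log2(13765/20016) = -0.540  (gene H)
gene F is most strongly upregulated.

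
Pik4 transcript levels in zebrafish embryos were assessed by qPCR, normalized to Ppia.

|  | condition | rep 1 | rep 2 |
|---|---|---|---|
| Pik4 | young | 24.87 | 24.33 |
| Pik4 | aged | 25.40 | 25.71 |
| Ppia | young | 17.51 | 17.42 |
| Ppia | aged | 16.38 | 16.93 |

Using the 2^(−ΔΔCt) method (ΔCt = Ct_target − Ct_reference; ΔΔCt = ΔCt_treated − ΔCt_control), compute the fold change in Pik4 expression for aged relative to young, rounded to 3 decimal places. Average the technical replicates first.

0.294

Mean Ct: Pik4 young 24.600; Pik4 aged 25.555; Ppia young 17.465; Ppia aged 16.655
ΔCt(young) = 24.600 − 17.465 = 7.135
ΔCt(aged) = 25.555 − 16.655 = 8.900
ΔΔCt = 8.900 − 7.135 = 1.765
Fold change = 2^(−1.765) = 0.2942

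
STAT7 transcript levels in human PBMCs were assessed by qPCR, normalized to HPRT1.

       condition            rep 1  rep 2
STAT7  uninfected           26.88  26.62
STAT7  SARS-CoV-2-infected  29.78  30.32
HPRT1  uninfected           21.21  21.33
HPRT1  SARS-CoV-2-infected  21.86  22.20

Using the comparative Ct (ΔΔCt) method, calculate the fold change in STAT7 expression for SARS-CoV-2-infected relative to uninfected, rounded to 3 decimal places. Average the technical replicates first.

Mean Ct: STAT7 uninfected 26.750; STAT7 SARS-CoV-2-infected 30.050; HPRT1 uninfected 21.270; HPRT1 SARS-CoV-2-infected 22.030
ΔCt(uninfected) = 26.750 − 21.270 = 5.480
ΔCt(SARS-CoV-2-infected) = 30.050 − 22.030 = 8.020
ΔΔCt = 8.020 − 5.480 = 2.540
Fold change = 2^(−2.540) = 0.1719

0.172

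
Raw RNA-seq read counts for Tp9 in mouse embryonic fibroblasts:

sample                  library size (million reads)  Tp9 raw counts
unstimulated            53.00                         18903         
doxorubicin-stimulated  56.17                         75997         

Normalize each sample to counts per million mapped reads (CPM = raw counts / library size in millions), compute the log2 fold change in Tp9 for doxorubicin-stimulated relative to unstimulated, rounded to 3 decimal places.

CPM(unstimulated) = 18903 / 53.00 = 356.6604
CPM(doxorubicin-stimulated) = 75997 / 56.17 = 1352.9820
Fold change = 1352.9820 / 356.6604 = 3.79347
log2(3.79347) = 1.9235

1.924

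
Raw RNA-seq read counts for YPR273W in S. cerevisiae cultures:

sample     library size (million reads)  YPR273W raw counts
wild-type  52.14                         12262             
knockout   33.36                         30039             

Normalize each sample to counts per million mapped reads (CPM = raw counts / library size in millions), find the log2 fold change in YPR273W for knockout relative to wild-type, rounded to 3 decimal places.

1.937

CPM(wild-type) = 12262 / 52.14 = 235.1745
CPM(knockout) = 30039 / 33.36 = 900.4496
Fold change = 900.4496 / 235.1745 = 3.82886
log2(3.82886) = 1.9369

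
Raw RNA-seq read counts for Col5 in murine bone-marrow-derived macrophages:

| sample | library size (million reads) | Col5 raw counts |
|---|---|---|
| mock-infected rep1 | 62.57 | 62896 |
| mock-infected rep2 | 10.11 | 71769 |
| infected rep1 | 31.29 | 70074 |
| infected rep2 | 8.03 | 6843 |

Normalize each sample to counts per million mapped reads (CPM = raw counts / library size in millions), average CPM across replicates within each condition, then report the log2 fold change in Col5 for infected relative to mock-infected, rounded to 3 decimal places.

-1.390

CPM(mock-infected rep1) = 62896 / 62.57 = 1005.2102
CPM(mock-infected rep2) = 71769 / 10.11 = 7098.8131
CPM(infected rep1) = 70074 / 31.29 = 2239.5014
CPM(infected rep2) = 6843 / 8.03 = 852.1793
mean CPM(mock-infected) = 4052.0116; mean CPM(infected) = 1545.8404
Fold change = 1545.8404 / 4052.0116 = 0.38150
log2(0.38150) = -1.3902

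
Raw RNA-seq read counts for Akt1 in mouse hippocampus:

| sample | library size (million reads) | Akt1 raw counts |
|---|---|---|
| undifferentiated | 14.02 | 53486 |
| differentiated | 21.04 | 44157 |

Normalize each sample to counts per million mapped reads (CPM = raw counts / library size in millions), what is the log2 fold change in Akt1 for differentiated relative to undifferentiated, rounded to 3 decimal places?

-0.862

CPM(undifferentiated) = 53486 / 14.02 = 3814.9786
CPM(differentiated) = 44157 / 21.04 = 2098.7167
Fold change = 2098.7167 / 3814.9786 = 0.55013
log2(0.55013) = -0.8622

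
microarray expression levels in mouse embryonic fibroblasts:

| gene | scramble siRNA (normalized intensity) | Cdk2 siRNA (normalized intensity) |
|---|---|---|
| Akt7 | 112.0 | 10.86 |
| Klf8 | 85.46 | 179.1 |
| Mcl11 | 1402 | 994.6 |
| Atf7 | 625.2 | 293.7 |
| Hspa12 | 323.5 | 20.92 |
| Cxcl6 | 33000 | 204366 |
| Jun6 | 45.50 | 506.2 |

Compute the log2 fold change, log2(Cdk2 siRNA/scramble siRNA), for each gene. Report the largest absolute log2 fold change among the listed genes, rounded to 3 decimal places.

log2(10.86/112.0) = -3.366  (Akt7)
log2(179.1/85.46) = 1.067  (Klf8)
log2(994.6/1402) = -0.495  (Mcl11)
log2(293.7/625.2) = -1.090  (Atf7)
log2(20.92/323.5) = -3.951  (Hspa12)
log2(204366/33000) = 2.631  (Cxcl6)
log2(506.2/45.50) = 3.476  (Jun6)
The largest magnitude belongs to Hspa12.

3.951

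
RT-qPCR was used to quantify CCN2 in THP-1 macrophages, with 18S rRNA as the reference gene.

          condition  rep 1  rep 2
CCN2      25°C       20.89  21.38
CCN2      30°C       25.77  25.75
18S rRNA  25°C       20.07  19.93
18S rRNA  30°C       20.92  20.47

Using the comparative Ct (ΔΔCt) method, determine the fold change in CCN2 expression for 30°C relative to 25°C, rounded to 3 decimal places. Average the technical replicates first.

0.066

Mean Ct: CCN2 25°C 21.135; CCN2 30°C 25.760; 18S rRNA 25°C 20.000; 18S rRNA 30°C 20.695
ΔCt(25°C) = 21.135 − 20.000 = 1.135
ΔCt(30°C) = 25.760 − 20.695 = 5.065
ΔΔCt = 5.065 − 1.135 = 3.930
Fold change = 2^(−3.930) = 0.0656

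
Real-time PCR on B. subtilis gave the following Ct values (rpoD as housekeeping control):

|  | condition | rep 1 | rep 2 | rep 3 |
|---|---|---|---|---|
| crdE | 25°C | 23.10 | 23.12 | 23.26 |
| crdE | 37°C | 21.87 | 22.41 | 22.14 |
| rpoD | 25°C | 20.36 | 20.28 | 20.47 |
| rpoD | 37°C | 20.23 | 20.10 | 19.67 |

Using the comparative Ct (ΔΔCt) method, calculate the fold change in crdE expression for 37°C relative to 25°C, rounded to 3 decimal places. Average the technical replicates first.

Mean Ct: crdE 25°C 23.160; crdE 37°C 22.140; rpoD 25°C 20.370; rpoD 37°C 20.000
ΔCt(25°C) = 23.160 − 20.370 = 2.790
ΔCt(37°C) = 22.140 − 20.000 = 2.140
ΔΔCt = 2.140 − 2.790 = -0.650
Fold change = 2^(−(-0.650)) = 2^0.650 = 1.5692

1.569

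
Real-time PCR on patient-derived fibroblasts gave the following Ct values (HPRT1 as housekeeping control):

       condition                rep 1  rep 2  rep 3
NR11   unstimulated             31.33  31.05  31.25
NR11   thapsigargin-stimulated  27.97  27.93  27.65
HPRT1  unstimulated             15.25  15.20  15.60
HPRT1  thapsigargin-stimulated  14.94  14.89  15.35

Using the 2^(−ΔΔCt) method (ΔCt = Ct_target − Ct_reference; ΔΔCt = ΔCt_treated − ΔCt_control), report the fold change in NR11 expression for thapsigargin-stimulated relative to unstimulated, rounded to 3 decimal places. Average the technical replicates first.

8.398

Mean Ct: NR11 unstimulated 31.210; NR11 thapsigargin-stimulated 27.850; HPRT1 unstimulated 15.350; HPRT1 thapsigargin-stimulated 15.060
ΔCt(unstimulated) = 31.210 − 15.350 = 15.860
ΔCt(thapsigargin-stimulated) = 27.850 − 15.060 = 12.790
ΔΔCt = 12.790 − 15.860 = -3.070
Fold change = 2^(−(-3.070)) = 2^3.070 = 8.3977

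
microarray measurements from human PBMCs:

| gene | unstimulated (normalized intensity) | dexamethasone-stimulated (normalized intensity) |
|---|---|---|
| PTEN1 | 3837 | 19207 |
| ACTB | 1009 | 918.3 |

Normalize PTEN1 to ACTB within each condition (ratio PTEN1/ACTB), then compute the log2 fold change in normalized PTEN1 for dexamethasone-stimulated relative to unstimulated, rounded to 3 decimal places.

2.459

PTEN1/ACTB (unstimulated) = 3837 / 1009 = 3.8028
PTEN1/ACTB (dexamethasone-stimulated) = 19207 / 918.3 = 20.916
Fold change = 20.916 / 3.8028 = 5.5001
log2(5.5001) = 2.4595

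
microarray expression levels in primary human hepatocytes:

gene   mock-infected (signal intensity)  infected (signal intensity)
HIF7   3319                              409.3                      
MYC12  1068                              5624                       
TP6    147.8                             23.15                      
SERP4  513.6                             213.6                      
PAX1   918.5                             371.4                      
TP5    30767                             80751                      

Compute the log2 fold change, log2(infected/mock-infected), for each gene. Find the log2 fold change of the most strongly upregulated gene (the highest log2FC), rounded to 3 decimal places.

2.397

log2(409.3/3319) = -3.020  (HIF7)
log2(5624/1068) = 2.397  (MYC12)
log2(23.15/147.8) = -2.675  (TP6)
log2(213.6/513.6) = -1.266  (SERP4)
log2(371.4/918.5) = -1.306  (PAX1)
log2(80751/30767) = 1.392  (TP5)
MYC12 is most strongly upregulated.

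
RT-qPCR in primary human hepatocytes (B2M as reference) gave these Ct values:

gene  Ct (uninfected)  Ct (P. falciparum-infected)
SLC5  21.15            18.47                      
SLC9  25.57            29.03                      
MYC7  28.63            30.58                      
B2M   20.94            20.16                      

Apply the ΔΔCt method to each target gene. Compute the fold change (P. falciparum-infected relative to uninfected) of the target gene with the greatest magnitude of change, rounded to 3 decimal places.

SLC5: ΔΔCt = (18.47−20.16) − (21.15−20.94) = -1.69 − 0.21 = -1.90; fold change = 2^1.90 = 3.732
SLC9: ΔΔCt = (29.03−20.16) − (25.57−20.94) = 8.87 − 4.63 = 4.24; fold change = 2^-4.24 = 0.053
MYC7: ΔΔCt = (30.58−20.16) − (28.63−20.94) = 10.42 − 7.69 = 2.73; fold change = 2^-2.73 = 0.151
SLC9 has the largest |ΔΔCt| = 4.24.

0.053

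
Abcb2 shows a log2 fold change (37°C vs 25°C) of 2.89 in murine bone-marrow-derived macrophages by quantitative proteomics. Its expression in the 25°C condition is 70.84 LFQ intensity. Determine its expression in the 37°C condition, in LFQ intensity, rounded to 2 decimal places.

525.12

Fold change = 2^(2.89) = 7.4127
37°C expression = 70.84 × 7.4127 = 525.12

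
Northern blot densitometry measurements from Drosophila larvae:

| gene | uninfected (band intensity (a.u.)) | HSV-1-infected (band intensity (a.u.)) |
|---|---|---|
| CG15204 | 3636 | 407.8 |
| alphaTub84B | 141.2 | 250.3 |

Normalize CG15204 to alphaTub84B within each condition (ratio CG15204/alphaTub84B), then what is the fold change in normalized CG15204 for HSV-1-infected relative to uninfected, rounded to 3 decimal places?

0.063

CG15204/alphaTub84B (uninfected) = 3636 / 141.2 = 25.751
CG15204/alphaTub84B (HSV-1-infected) = 407.8 / 250.3 = 1.6292
Fold change = 1.6292 / 25.751 = 0.0633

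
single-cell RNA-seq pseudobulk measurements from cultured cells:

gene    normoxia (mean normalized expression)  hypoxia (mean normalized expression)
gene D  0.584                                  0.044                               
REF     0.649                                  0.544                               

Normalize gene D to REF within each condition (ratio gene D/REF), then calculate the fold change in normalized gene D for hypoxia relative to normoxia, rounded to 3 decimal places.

gene D/REF (normoxia) = 0.584 / 0.649 = 0.89985
gene D/REF (hypoxia) = 0.044 / 0.544 = 0.080882
Fold change = 0.080882 / 0.89985 = 0.0899

0.090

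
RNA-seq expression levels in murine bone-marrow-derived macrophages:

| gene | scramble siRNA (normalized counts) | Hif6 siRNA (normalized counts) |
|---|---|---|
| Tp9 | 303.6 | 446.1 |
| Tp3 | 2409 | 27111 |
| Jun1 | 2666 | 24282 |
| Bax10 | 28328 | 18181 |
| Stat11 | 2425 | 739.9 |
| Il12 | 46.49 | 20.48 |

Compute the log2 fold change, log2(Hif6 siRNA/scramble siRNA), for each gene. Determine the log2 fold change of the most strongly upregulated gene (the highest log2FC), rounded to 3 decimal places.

log2(446.1/303.6) = 0.555  (Tp9)
log2(27111/2409) = 3.492  (Tp3)
log2(24282/2666) = 3.187  (Jun1)
log2(18181/28328) = -0.640  (Bax10)
log2(739.9/2425) = -1.713  (Stat11)
log2(20.48/46.49) = -1.183  (Il12)
Tp3 is most strongly upregulated.

3.492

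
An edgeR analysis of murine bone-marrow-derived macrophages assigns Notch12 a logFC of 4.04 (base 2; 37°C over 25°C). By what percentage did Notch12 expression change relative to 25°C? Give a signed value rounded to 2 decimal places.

Fold change = 2^(4.04) = 16.4498
Percent change = (FC − 1) × 100% = (16.4498 − 1) × 100 = 1544.98%

1544.98%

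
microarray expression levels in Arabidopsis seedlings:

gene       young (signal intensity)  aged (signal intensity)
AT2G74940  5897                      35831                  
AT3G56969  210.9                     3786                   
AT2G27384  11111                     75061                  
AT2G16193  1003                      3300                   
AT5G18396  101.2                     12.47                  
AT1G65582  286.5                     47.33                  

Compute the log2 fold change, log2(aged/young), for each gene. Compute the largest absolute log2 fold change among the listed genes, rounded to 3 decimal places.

log2(35831/5897) = 2.603  (AT2G74940)
log2(3786/210.9) = 4.166  (AT3G56969)
log2(75061/11111) = 2.756  (AT2G27384)
log2(3300/1003) = 1.718  (AT2G16193)
log2(12.47/101.2) = -3.021  (AT5G18396)
log2(47.33/286.5) = -2.598  (AT1G65582)
The largest magnitude belongs to AT3G56969.

4.166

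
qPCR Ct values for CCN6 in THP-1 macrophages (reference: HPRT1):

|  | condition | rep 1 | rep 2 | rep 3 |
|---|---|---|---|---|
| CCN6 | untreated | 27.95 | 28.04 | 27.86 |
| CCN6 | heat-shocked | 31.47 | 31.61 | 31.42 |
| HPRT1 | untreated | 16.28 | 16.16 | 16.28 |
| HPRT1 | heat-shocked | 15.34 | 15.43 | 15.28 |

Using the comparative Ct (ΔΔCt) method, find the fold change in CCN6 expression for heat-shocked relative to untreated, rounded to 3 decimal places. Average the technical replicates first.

0.046

Mean Ct: CCN6 untreated 27.950; CCN6 heat-shocked 31.500; HPRT1 untreated 16.240; HPRT1 heat-shocked 15.350
ΔCt(untreated) = 27.950 − 16.240 = 11.710
ΔCt(heat-shocked) = 31.500 − 15.350 = 16.150
ΔΔCt = 16.150 − 11.710 = 4.440
Fold change = 2^(−4.440) = 0.0461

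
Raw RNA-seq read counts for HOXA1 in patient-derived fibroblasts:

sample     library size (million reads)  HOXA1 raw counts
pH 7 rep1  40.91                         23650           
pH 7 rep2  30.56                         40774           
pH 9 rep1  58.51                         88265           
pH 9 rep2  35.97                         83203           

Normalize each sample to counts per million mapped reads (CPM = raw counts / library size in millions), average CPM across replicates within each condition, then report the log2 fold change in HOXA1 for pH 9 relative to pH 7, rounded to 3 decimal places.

0.999

CPM(pH 7 rep1) = 23650 / 40.91 = 578.0983
CPM(pH 7 rep2) = 40774 / 30.56 = 1334.2277
CPM(pH 9 rep1) = 88265 / 58.51 = 1508.5455
CPM(pH 9 rep2) = 83203 / 35.97 = 2313.1220
mean CPM(pH 7) = 956.1630; mean CPM(pH 9) = 1910.8338
Fold change = 1910.8338 / 956.1630 = 1.99844
log2(1.99844) = 0.9989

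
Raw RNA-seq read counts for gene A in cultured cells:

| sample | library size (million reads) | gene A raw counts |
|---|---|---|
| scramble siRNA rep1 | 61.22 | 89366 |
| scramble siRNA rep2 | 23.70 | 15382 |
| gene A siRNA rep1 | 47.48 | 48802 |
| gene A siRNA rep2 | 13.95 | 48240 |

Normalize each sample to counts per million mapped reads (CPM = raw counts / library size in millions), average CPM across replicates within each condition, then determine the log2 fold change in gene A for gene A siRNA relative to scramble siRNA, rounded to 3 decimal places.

1.089

CPM(scramble siRNA rep1) = 89366 / 61.22 = 1459.7517
CPM(scramble siRNA rep2) = 15382 / 23.70 = 649.0295
CPM(gene A siRNA rep1) = 48802 / 47.48 = 1027.8433
CPM(gene A siRNA rep2) = 48240 / 13.95 = 3458.0645
mean CPM(scramble siRNA) = 1054.3906; mean CPM(gene A siRNA) = 2242.9539
Fold change = 2242.9539 / 1054.3906 = 2.12725
log2(2.12725) = 1.0890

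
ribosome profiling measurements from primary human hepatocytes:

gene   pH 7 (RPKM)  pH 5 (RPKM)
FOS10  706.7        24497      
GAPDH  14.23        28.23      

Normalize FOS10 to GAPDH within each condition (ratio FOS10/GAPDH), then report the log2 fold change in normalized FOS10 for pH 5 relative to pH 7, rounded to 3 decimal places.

FOS10/GAPDH (pH 7) = 706.7 / 14.23 = 49.663
FOS10/GAPDH (pH 5) = 24497 / 28.23 = 867.76
Fold change = 867.76 / 49.663 = 17.4732
log2(17.4732) = 4.1271

4.127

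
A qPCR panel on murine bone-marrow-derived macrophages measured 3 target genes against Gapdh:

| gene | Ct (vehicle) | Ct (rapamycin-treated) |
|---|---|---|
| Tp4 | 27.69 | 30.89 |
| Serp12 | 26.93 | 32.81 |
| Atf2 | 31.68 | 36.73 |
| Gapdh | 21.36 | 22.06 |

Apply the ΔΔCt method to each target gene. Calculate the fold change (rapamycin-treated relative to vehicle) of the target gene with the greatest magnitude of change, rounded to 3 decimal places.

Tp4: ΔΔCt = (30.89−22.06) − (27.69−21.36) = 8.83 − 6.33 = 2.50; fold change = 2^-2.50 = 0.177
Serp12: ΔΔCt = (32.81−22.06) − (26.93−21.36) = 10.75 − 5.57 = 5.18; fold change = 2^-5.18 = 0.028
Atf2: ΔΔCt = (36.73−22.06) − (31.68−21.36) = 14.67 − 10.32 = 4.35; fold change = 2^-4.35 = 0.049
Serp12 has the largest |ΔΔCt| = 5.18.

0.028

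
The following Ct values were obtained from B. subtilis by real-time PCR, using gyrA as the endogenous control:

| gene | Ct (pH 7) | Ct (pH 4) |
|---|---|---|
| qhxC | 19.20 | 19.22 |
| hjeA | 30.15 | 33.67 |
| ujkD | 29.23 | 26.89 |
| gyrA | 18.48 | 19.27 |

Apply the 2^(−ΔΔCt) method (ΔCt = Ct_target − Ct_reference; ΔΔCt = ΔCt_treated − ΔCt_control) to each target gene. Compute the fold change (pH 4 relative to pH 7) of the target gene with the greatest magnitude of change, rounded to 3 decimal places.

8.754

qhxC: ΔΔCt = (19.22−19.27) − (19.20−18.48) = -0.05 − 0.72 = -0.77; fold change = 2^0.77 = 1.705
hjeA: ΔΔCt = (33.67−19.27) − (30.15−18.48) = 14.40 − 11.67 = 2.73; fold change = 2^-2.73 = 0.151
ujkD: ΔΔCt = (26.89−19.27) − (29.23−18.48) = 7.62 − 10.75 = -3.13; fold change = 2^3.13 = 8.754
ujkD has the largest |ΔΔCt| = 3.13.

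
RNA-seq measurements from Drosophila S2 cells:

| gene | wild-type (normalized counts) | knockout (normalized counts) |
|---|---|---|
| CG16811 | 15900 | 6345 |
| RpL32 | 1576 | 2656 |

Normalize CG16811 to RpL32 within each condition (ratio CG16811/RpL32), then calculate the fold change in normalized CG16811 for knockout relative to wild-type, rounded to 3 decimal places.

CG16811/RpL32 (wild-type) = 15900 / 1576 = 10.089
CG16811/RpL32 (knockout) = 6345 / 2656 = 2.3889
Fold change = 2.3889 / 10.089 = 0.2368

0.237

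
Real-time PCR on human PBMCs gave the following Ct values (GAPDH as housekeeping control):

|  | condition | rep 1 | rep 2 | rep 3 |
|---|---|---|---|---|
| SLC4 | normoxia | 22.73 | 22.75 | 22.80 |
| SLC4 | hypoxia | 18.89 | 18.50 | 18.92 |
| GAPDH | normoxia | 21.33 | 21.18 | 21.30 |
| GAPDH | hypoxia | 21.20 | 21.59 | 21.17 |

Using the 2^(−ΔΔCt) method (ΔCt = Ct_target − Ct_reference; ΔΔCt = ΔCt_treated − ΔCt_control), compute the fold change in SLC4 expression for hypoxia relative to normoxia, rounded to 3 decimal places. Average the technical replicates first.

Mean Ct: SLC4 normoxia 22.760; SLC4 hypoxia 18.770; GAPDH normoxia 21.270; GAPDH hypoxia 21.320
ΔCt(normoxia) = 22.760 − 21.270 = 1.490
ΔCt(hypoxia) = 18.770 − 21.320 = -2.550
ΔΔCt = -2.550 − 1.490 = -4.040
Fold change = 2^(−(-4.040)) = 2^4.040 = 16.4498

16.450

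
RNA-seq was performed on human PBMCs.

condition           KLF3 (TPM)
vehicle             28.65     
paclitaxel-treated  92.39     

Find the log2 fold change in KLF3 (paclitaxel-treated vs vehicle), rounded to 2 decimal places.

Fold change = 92.39 / 28.65 = 3.2248
log2(3.2248) = 1.689

1.69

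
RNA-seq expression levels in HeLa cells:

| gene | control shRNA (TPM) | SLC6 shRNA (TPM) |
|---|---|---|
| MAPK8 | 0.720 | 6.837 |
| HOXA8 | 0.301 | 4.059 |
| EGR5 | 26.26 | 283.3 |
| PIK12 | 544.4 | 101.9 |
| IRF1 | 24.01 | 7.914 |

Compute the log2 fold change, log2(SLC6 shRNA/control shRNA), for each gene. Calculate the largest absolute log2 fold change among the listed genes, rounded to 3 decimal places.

3.753

log2(6.837/0.720) = 3.247  (MAPK8)
log2(4.059/0.301) = 3.753  (HOXA8)
log2(283.3/26.26) = 3.431  (EGR5)
log2(101.9/544.4) = -2.418  (PIK12)
log2(7.914/24.01) = -1.601  (IRF1)
The largest magnitude belongs to HOXA8.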